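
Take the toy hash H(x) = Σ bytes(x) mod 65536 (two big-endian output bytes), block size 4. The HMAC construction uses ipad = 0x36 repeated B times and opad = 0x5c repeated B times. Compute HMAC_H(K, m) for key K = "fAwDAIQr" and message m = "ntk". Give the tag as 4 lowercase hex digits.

0291

Key "fAwDAIQr" = 66 41 77 44 41 49 51 72 is 8 bytes > B = 4, so hash it first: H(key) = 02 af, then zero-pad to 4 bytes: K' = 02 af 00 00.
K' ⊕ ipad = 34 99 36 36.  K' ⊕ opad = 5e f3 5c 5c.
Inner input = (K'⊕ipad) ∥ m = 34 99 36 36 ∥ 6e 74 6b.
Inner hash: sum = 52+153+54+54+110+116+107 = 646 → 02 86.
Outer input = (K'⊕opad) ∥ inner = 5e f3 5c 5c ∥ 02 86.
Outer hash (tag): sum = 94+243+92+92+2+134 = 657 → 02 91.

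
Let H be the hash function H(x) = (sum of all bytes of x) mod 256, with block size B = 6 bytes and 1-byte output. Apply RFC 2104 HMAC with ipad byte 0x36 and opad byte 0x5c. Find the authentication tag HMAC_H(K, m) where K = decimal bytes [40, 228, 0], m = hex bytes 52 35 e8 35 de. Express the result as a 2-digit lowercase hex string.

Key decimal bytes [40, 228, 0] = 28 e4 00 is 3 bytes ≤ B = 6; zero-pad to 6 bytes: K' = 28 e4 00 00 00 00.
K' ⊕ ipad = 1e d2 36 36 36 36.  K' ⊕ opad = 74 b8 5c 5c 5c 5c.
Inner input = (K'⊕ipad) ∥ m = 1e d2 36 36 36 36 ∥ 52 35 e8 35 de.
Inner hash: sum = 30+210+54+54+54+54+82+53+232+53+222 = 1098; mod 256 = 74 → 4a.
Outer input = (K'⊕opad) ∥ inner = 74 b8 5c 5c 5c 5c ∥ 4a.
Outer hash (tag): sum = 116+184+92+92+92+92+74 = 742; mod 256 = 230 → e6.

e6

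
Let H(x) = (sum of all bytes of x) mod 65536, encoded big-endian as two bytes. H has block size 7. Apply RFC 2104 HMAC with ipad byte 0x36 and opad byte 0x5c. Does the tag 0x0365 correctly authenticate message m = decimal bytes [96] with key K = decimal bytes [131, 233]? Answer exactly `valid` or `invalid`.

valid

Key decimal bytes [131, 233] = 83 e9 is 2 bytes ≤ B = 7; zero-pad to 7 bytes: K' = 83 e9 00 00 00 00 00.
K' ⊕ ipad = b5 df 36 36 36 36 36; K' ⊕ opad = df b5 5c 5c 5c 5c 5c.
Inner hash: sum = 181+223+54+54+54+54+54+96 = 770 → 03 02.
Outer hash (recomputed tag): sum = 223+181+92+92+92+92+92+3+2 = 869 → 03 65.
Recomputed tag = 0365; claimed = 0365 → match.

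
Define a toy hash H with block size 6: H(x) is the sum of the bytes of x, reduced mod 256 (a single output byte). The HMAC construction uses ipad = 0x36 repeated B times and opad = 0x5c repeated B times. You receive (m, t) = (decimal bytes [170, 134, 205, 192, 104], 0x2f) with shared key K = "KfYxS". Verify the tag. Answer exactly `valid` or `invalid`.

valid

Key "KfYxS" = 4b 66 59 78 53 is 5 bytes ≤ B = 6; zero-pad to 6 bytes: K' = 4b 66 59 78 53 00.
K' ⊕ ipad = 7d 50 6f 4e 65 36; K' ⊕ opad = 17 3a 05 24 0f 5c.
Inner hash: sum = 125+80+111+78+101+54+170+134+205+192+104 = 1354; mod 256 = 74 → 4a.
Outer hash (recomputed tag): sum = 23+58+5+36+15+92+74 = 303; mod 256 = 47 → 2f.
Recomputed tag = 2f; claimed = 2f → match.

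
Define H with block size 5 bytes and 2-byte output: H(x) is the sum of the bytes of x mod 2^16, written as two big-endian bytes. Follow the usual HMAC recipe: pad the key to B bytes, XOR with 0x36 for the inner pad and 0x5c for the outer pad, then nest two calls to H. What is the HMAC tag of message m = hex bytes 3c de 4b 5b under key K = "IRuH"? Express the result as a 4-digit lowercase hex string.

Key "IRuH" = 49 52 75 48 is 4 bytes ≤ B = 5; zero-pad to 5 bytes: K' = 49 52 75 48 00.
K' ⊕ ipad = 7f 64 43 7e 36.  K' ⊕ opad = 15 0e 29 14 5c.
Inner input = (K'⊕ipad) ∥ m = 7f 64 43 7e 36 ∥ 3c de 4b 5b.
Inner hash: sum = 127+100+67+126+54+60+222+75+91 = 922 → 03 9a.
Outer input = (K'⊕opad) ∥ inner = 15 0e 29 14 5c ∥ 03 9a.
Outer hash (tag): sum = 21+14+41+20+92+3+154 = 345 → 01 59.

0159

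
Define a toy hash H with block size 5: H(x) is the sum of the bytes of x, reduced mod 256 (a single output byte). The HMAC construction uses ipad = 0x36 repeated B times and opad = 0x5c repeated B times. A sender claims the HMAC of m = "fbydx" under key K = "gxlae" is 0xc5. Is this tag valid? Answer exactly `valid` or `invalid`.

valid

Key "gxlae" = 67 78 6c 61 65 is exactly B = 5 bytes: K' = 67 78 6c 61 65.
K' ⊕ ipad = 51 4e 5a 57 53; K' ⊕ opad = 3b 24 30 3d 39.
Inner hash: sum = 81+78+90+87+83+102+98+121+100+120 = 960; mod 256 = 192 → c0.
Outer hash (recomputed tag): sum = 59+36+48+61+57+192 = 453; mod 256 = 197 → c5.
Recomputed tag = c5; claimed = c5 → match.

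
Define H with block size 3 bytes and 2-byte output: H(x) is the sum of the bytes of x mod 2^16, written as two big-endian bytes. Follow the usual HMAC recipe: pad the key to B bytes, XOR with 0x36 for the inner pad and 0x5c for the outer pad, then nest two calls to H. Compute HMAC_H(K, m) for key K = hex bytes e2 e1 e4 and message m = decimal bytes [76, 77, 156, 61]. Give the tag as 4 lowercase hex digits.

0325

Key hex bytes e2 e1 e4 is exactly B = 3 bytes: K' = e2 e1 e4.
K' ⊕ ipad = d4 d7 d2.  K' ⊕ opad = be bd b8.
Inner input = (K'⊕ipad) ∥ m = d4 d7 d2 ∥ 4c 4d 9c 3d.
Inner hash: sum = 212+215+210+76+77+156+61 = 1007 → 03 ef.
Outer input = (K'⊕opad) ∥ inner = be bd b8 ∥ 03 ef.
Outer hash (tag): sum = 190+189+184+3+239 = 805 → 03 25.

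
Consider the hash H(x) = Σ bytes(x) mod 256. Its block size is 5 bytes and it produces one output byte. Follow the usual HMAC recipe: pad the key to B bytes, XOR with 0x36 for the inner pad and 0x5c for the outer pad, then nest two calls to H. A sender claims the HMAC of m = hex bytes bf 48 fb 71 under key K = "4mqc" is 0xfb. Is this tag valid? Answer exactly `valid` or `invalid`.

invalid

Key "4mqc" = 34 6d 71 63 is 4 bytes ≤ B = 5; zero-pad to 5 bytes: K' = 34 6d 71 63 00.
K' ⊕ ipad = 02 5b 47 55 36; K' ⊕ opad = 68 31 2d 3f 5c.
Inner hash: sum = 2+91+71+85+54+191+72+251+113 = 930; mod 256 = 162 → a2.
Outer hash (recomputed tag): sum = 104+49+45+63+92+162 = 515; mod 256 = 3 → 03.
Recomputed tag = 03; claimed = fb → mismatch.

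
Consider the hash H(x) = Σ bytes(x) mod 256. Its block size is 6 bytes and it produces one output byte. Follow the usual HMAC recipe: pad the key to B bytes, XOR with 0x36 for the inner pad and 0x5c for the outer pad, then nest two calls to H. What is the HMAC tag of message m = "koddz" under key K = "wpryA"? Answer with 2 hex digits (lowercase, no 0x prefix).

06

Key "wpryA" = 77 70 72 79 41 is 5 bytes ≤ B = 6; zero-pad to 6 bytes: K' = 77 70 72 79 41 00.
K' ⊕ ipad = 41 46 44 4f 77 36.  K' ⊕ opad = 2b 2c 2e 25 1d 5c.
Inner input = (K'⊕ipad) ∥ m = 41 46 44 4f 77 36 ∥ 6b 6f 64 64 7a.
Inner hash: sum = 65+70+68+79+119+54+107+111+100+100+122 = 995; mod 256 = 227 → e3.
Outer input = (K'⊕opad) ∥ inner = 2b 2c 2e 25 1d 5c ∥ e3.
Outer hash (tag): sum = 43+44+46+37+29+92+227 = 518; mod 256 = 6 → 06.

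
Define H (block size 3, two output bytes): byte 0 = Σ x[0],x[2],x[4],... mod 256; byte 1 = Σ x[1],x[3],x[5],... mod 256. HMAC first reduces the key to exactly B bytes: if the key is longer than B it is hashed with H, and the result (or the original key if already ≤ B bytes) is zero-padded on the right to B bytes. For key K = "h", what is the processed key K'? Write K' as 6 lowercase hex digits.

680000

Key "h" = 68 is 1 byte ≤ B = 3; zero-pad to 3 bytes: K' = 68 00 00.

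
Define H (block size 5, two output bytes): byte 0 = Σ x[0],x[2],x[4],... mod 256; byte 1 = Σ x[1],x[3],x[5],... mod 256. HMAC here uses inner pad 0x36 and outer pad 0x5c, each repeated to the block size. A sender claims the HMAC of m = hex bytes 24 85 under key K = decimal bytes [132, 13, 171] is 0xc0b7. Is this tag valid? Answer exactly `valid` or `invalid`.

valid

Key decimal bytes [132, 13, 171] = 84 0d ab is 3 bytes ≤ B = 5; zero-pad to 5 bytes: K' = 84 0d ab 00 00.
K' ⊕ ipad = b2 3b 9d 36 36; K' ⊕ opad = d8 51 f7 5c 5c.
Inner hash: even-index sum = 522 mod 256 = 10; odd-index sum = 149 mod 256 = 149 → 0a 95.
Outer hash (recomputed tag): even-index sum = 704 mod 256 = 192; odd-index sum = 183 mod 256 = 183 → c0 b7.
Recomputed tag = c0b7; claimed = c0b7 → match.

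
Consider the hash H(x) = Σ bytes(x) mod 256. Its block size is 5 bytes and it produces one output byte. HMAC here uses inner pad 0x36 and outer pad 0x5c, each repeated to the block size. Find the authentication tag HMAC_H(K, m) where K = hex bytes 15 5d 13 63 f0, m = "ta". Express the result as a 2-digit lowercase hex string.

Key hex bytes 15 5d 13 63 f0 is exactly B = 5 bytes: K' = 15 5d 13 63 f0.
K' ⊕ ipad = 23 6b 25 55 c6.  K' ⊕ opad = 49 01 4f 3f ac.
Inner input = (K'⊕ipad) ∥ m = 23 6b 25 55 c6 ∥ 74 61.
Inner hash: sum = 35+107+37+85+198+116+97 = 675; mod 256 = 163 → a3.
Outer input = (K'⊕opad) ∥ inner = 49 01 4f 3f ac ∥ a3.
Outer hash (tag): sum = 73+1+79+63+172+163 = 551; mod 256 = 39 → 27.

27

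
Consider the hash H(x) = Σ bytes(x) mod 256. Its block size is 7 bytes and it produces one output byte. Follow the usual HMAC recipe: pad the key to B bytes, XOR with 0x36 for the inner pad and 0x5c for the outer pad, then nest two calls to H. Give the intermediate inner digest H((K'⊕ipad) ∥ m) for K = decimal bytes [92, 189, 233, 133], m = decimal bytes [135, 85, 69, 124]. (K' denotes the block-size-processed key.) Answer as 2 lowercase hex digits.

Key decimal bytes [92, 189, 233, 133] = 5c bd e9 85 is 4 bytes ≤ B = 7; zero-pad to 7 bytes: K' = 5c bd e9 85 00 00 00.
K' ⊕ ipad = 6a 8b df b3 36 36 36.
Inner input = 6a 8b df b3 36 36 36 ∥ 87 55 45 7c.
Inner hash: sum = 106+139+223+179+54+54+54+135+85+69+124 = 1222; mod 256 = 198 → c6.

c6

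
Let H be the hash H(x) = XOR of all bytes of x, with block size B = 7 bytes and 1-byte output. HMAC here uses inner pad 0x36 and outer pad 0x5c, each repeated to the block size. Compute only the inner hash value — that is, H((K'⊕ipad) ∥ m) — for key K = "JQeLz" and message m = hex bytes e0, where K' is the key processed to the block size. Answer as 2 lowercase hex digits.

9e

Key "JQeLz" = 4a 51 65 4c 7a is 5 bytes ≤ B = 7; zero-pad to 7 bytes: K' = 4a 51 65 4c 7a 00 00.
K' ⊕ ipad = 7c 67 53 7a 4c 36 36.
Inner input = 7c 67 53 7a 4c 36 36 ∥ e0.
Inner hash: XOR 7c⊕67⊕53⊕7a⊕4c⊕36⊕36⊕e0 = 9e.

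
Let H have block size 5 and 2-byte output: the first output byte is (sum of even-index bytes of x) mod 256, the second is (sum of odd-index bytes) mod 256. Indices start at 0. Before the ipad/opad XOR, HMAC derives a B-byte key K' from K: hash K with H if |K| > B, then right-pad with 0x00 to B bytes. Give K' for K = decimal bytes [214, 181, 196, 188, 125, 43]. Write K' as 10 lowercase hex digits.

179c000000

|K| = 6 > B = 5, so first hash the key.
H(K): even-index sum = 535 mod 256 = 23; odd-index sum = 412 mod 256 = 156 → 17 9c.
Zero-pad H(K) = 17 9c to 5 bytes: K' = 17 9c 00 00 00.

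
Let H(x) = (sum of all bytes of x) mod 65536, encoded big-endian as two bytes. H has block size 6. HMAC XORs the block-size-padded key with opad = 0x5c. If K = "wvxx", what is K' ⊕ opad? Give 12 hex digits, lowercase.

2b2a24245c5c

Key "wvxx" = 77 76 78 78 is 4 bytes ≤ B = 6; zero-pad to 6 bytes: K' = 77 76 78 78 00 00.
XOR each byte with 0x5c: 77⊕5c=2b, 76⊕5c=2a, 78⊕5c=24, 78⊕5c=24, 00⊕5c=5c, 00⊕5c=5c.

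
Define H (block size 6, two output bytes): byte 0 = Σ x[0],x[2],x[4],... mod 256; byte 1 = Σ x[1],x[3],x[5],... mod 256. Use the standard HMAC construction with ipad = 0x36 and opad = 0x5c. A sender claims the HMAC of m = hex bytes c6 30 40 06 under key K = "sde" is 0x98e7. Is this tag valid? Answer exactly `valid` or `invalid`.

invalid

Key "sde" = 73 64 65 is 3 bytes ≤ B = 6; zero-pad to 6 bytes: K' = 73 64 65 00 00 00.
K' ⊕ ipad = 45 52 53 36 36 36; K' ⊕ opad = 2f 38 39 5c 5c 5c.
Inner hash: even-index sum = 468 mod 256 = 212; odd-index sum = 244 mod 256 = 244 → d4 f4.
Outer hash (recomputed tag): even-index sum = 408 mod 256 = 152; odd-index sum = 484 mod 256 = 228 → 98 e4.
Recomputed tag = 98e4; claimed = 98e7 → mismatch.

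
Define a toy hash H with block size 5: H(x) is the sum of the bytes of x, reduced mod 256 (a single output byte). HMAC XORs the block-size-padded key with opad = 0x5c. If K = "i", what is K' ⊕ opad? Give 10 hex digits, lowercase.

355c5c5c5c

Key "i" = 69 is 1 byte ≤ B = 5; zero-pad to 5 bytes: K' = 69 00 00 00 00.
XOR each byte with 0x5c: 69⊕5c=35, 00⊕5c=5c, 00⊕5c=5c, 00⊕5c=5c, 00⊕5c=5c.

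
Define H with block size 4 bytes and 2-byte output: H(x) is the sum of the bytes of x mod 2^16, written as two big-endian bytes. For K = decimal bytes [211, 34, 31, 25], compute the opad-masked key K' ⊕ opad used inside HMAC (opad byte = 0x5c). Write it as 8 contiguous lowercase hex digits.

Key decimal bytes [211, 34, 31, 25] = d3 22 1f 19 is exactly B = 4 bytes: K' = d3 22 1f 19.
XOR each byte with 0x5c: d3⊕5c=8f, 22⊕5c=7e, 1f⊕5c=43, 19⊕5c=45.

8f7e4345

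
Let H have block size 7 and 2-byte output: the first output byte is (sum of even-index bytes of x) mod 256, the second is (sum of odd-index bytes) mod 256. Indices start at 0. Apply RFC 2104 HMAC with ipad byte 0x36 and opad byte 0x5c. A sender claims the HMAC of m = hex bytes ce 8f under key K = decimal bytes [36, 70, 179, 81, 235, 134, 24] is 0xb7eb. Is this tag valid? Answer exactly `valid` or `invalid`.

Key decimal bytes [36, 70, 179, 81, 235, 134, 24] = 24 46 b3 51 eb 86 18 is exactly B = 7 bytes: K' = 24 46 b3 51 eb 86 18.
K' ⊕ ipad = 12 70 85 67 dd b0 2e; K' ⊕ opad = 78 1a ef 0d b7 da 44.
Inner hash: even-index sum = 561 mod 256 = 49; odd-index sum = 597 mod 256 = 85 → 31 55.
Outer hash (recomputed tag): even-index sum = 695 mod 256 = 183; odd-index sum = 306 mod 256 = 50 → b7 32.
Recomputed tag = b732; claimed = b7eb → mismatch.

invalid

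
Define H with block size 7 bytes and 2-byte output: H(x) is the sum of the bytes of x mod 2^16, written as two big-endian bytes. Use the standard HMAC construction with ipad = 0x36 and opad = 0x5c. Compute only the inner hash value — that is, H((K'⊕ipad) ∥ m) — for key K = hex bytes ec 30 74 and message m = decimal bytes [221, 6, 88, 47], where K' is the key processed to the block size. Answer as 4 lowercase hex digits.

Key hex bytes ec 30 74 is 3 bytes ≤ B = 7; zero-pad to 7 bytes: K' = ec 30 74 00 00 00 00.
K' ⊕ ipad = da 06 42 36 36 36 36.
Inner input = da 06 42 36 36 36 36 ∥ dd 06 58 2f.
Inner hash: sum = 218+6+66+54+54+54+54+221+6+88+47 = 868 → 03 64.

0364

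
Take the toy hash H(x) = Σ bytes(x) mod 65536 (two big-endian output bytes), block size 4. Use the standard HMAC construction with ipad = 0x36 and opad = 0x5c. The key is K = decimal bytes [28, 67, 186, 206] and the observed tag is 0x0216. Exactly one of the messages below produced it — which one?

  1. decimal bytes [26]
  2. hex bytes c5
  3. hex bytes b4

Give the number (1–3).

Key decimal bytes [28, 67, 186, 206] = 1c 43 ba ce is exactly B = 4 bytes: K' = 1c 43 ba ce.
K' ⊕ ipad = 2a 75 8c f8; K' ⊕ opad = 40 1f e6 92.
m1: inner = H(2a 75 8c f8 1a) = 02 3d; tag = H(40 1f e6 92 02 3d) = 0216 ← matches
m2: inner = H(2a 75 8c f8 c5) = 02 e8; tag = H(40 1f e6 92 02 e8) = 02c1
m3: inner = H(2a 75 8c f8 b4) = 02 d7; tag = H(40 1f e6 92 02 d7) = 02b0

1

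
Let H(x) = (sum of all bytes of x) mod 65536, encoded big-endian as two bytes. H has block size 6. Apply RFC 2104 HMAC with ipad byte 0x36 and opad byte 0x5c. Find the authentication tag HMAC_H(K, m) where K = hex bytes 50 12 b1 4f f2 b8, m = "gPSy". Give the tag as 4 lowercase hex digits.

Key hex bytes 50 12 b1 4f f2 b8 is exactly B = 6 bytes: K' = 50 12 b1 4f f2 b8.
K' ⊕ ipad = 66 24 87 79 c4 8e.  K' ⊕ opad = 0c 4e ed 13 ae e4.
Inner input = (K'⊕ipad) ∥ m = 66 24 87 79 c4 8e ∥ 67 50 53 79.
Inner hash: sum = 102+36+135+121+196+142+103+80+83+121 = 1119 → 04 5f.
Outer input = (K'⊕opad) ∥ inner = 0c 4e ed 13 ae e4 ∥ 04 5f.
Outer hash (tag): sum = 12+78+237+19+174+228+4+95 = 847 → 03 4f.

034f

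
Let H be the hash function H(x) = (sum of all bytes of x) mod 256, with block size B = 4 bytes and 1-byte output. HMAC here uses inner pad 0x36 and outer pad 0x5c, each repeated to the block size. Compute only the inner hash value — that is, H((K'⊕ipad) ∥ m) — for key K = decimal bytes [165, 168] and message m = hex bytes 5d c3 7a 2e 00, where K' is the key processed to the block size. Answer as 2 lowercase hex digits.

Key decimal bytes [165, 168] = a5 a8 is 2 bytes ≤ B = 4; zero-pad to 4 bytes: K' = a5 a8 00 00.
K' ⊕ ipad = 93 9e 36 36.
Inner input = 93 9e 36 36 ∥ 5d c3 7a 2e 00.
Inner hash: sum = 147+158+54+54+93+195+122+46+0 = 869; mod 256 = 101 → 65.

65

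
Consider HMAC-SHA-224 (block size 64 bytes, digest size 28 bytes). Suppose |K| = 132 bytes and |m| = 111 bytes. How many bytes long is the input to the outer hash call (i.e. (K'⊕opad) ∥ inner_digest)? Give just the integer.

Key is 132 > 64 bytes, so it is hashed to 28 bytes then zero-padded to 64: |K'| = 64.
Outer input = (K'⊕opad) ∥ H(inner) → 64 + 28 = 92 bytes.

92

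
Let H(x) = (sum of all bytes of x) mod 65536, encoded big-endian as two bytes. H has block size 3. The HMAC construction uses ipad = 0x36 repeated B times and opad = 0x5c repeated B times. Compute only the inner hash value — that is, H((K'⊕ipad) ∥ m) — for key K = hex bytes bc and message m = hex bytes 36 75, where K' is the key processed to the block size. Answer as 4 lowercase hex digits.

01a1

Key hex bytes bc is 1 byte ≤ B = 3; zero-pad to 3 bytes: K' = bc 00 00.
K' ⊕ ipad = 8a 36 36.
Inner input = 8a 36 36 ∥ 36 75.
Inner hash: sum = 138+54+54+54+117 = 417 → 01 a1.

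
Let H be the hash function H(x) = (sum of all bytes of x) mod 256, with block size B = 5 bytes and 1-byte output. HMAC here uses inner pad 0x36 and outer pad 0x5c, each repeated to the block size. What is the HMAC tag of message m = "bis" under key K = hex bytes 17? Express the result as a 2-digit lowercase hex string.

f2

Key hex bytes 17 is 1 byte ≤ B = 5; zero-pad to 5 bytes: K' = 17 00 00 00 00.
K' ⊕ ipad = 21 36 36 36 36.  K' ⊕ opad = 4b 5c 5c 5c 5c.
Inner input = (K'⊕ipad) ∥ m = 21 36 36 36 36 ∥ 62 69 73.
Inner hash: sum = 33+54+54+54+54+98+105+115 = 567; mod 256 = 55 → 37.
Outer input = (K'⊕opad) ∥ inner = 4b 5c 5c 5c 5c ∥ 37.
Outer hash (tag): sum = 75+92+92+92+92+55 = 498; mod 256 = 242 → f2.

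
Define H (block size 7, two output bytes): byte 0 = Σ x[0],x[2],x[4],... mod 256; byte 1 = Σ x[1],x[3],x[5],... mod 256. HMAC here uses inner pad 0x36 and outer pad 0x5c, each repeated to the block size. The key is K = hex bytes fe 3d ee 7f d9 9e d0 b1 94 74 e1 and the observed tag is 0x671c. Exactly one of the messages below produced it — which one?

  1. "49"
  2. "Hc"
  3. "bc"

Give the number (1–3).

2

Key hex bytes fe 3d ee 7f d9 9e d0 b1 94 74 e1 is 11 bytes > B = 7, so hash it first: H(key) = 0a 7f, then zero-pad to 7 bytes: K' = 0a 7f 00 00 00 00 00.
K' ⊕ ipad = 3c 49 36 36 36 36 36; K' ⊕ opad = 56 23 5c 5c 5c 5c 5c.
m1: inner = H(3c 49 36 36 36 36 36 34 39) = 17 e9; tag = H(56 23 5c 5c 5c 5c 5c 17 e9) = 53f2
m2: inner = H(3c 49 36 36 36 36 36 48 63) = 41 fd; tag = H(56 23 5c 5c 5c 5c 5c 41 fd) = 671c ← matches
m3: inner = H(3c 49 36 36 36 36 36 62 63) = 41 17; tag = H(56 23 5c 5c 5c 5c 5c 41 17) = 811c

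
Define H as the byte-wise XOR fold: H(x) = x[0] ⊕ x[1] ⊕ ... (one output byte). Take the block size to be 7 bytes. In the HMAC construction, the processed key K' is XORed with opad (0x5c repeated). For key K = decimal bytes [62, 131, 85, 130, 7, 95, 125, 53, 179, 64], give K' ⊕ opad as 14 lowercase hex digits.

Key decimal bytes [62, 131, 85, 130, 7, 95, 125, 53, 179, 64] = 3e 83 55 82 07 5f 7d 35 b3 40 is 10 bytes > B = 7, so hash it first: H(key) = 89, then zero-pad to 7 bytes: K' = 89 00 00 00 00 00 00.
XOR each byte with 0x5c: 89⊕5c=d5, 00⊕5c=5c, 00⊕5c=5c, 00⊕5c=5c, 00⊕5c=5c, 00⊕5c=5c, 00⊕5c=5c.

d55c5c5c5c5c5c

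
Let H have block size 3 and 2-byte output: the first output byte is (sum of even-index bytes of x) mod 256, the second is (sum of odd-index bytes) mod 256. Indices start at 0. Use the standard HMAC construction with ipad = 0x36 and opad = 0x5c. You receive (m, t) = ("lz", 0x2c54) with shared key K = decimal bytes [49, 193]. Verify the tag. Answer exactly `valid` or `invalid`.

Key decimal bytes [49, 193] = 31 c1 is 2 bytes ≤ B = 3; zero-pad to 3 bytes: K' = 31 c1 00.
K' ⊕ ipad = 07 f7 36; K' ⊕ opad = 6d 9d 5c.
Inner hash: even-index sum = 183 mod 256 = 183; odd-index sum = 355 mod 256 = 99 → b7 63.
Outer hash (recomputed tag): even-index sum = 300 mod 256 = 44; odd-index sum = 340 mod 256 = 84 → 2c 54.
Recomputed tag = 2c54; claimed = 2c54 → match.

valid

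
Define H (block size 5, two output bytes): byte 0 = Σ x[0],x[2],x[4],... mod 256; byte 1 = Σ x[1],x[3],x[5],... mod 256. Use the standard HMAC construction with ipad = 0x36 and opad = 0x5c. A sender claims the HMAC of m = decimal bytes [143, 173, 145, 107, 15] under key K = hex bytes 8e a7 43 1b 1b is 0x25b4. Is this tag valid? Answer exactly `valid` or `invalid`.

Key hex bytes 8e a7 43 1b 1b is exactly B = 5 bytes: K' = 8e a7 43 1b 1b.
K' ⊕ ipad = b8 91 75 2d 2d; K' ⊕ opad = d2 fb 1f 47 47.
Inner hash: even-index sum = 626 mod 256 = 114; odd-index sum = 493 mod 256 = 237 → 72 ed.
Outer hash (recomputed tag): even-index sum = 549 mod 256 = 37; odd-index sum = 436 mod 256 = 180 → 25 b4.
Recomputed tag = 25b4; claimed = 25b4 → match.

valid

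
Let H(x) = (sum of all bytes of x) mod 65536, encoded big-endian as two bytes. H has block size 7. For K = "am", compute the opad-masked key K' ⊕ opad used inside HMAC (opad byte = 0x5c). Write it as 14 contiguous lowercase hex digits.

3d315c5c5c5c5c

Key "am" = 61 6d is 2 bytes ≤ B = 7; zero-pad to 7 bytes: K' = 61 6d 00 00 00 00 00.
XOR each byte with 0x5c: 61⊕5c=3d, 6d⊕5c=31, 00⊕5c=5c, 00⊕5c=5c, 00⊕5c=5c, 00⊕5c=5c, 00⊕5c=5c.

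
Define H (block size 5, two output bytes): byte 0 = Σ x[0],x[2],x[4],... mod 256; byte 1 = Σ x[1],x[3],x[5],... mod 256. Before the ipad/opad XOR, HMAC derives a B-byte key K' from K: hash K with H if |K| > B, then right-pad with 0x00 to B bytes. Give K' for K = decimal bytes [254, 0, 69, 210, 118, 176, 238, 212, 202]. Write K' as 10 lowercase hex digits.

|K| = 9 > B = 5, so first hash the key.
H(K): even-index sum = 881 mod 256 = 113; odd-index sum = 598 mod 256 = 86 → 71 56.
Zero-pad H(K) = 71 56 to 5 bytes: K' = 71 56 00 00 00.

7156000000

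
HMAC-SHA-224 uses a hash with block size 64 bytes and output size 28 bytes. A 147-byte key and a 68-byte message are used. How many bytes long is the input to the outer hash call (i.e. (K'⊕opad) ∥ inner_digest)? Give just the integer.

Key is 147 > 64 bytes, so it is hashed to 28 bytes then zero-padded to 64: |K'| = 64.
Outer input = (K'⊕opad) ∥ H(inner) → 64 + 28 = 92 bytes.

92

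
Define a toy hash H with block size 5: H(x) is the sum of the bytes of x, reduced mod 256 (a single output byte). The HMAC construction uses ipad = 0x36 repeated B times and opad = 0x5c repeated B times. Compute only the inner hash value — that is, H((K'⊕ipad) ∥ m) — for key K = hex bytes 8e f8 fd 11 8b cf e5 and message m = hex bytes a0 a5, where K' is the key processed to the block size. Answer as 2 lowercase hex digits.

02

Key hex bytes 8e f8 fd 11 8b cf e5 is 7 bytes > B = 5, so hash it first: H(key) = d3, then zero-pad to 5 bytes: K' = d3 00 00 00 00.
K' ⊕ ipad = e5 36 36 36 36.
Inner input = e5 36 36 36 36 ∥ a0 a5.
Inner hash: sum = 229+54+54+54+54+160+165 = 770; mod 256 = 2 → 02.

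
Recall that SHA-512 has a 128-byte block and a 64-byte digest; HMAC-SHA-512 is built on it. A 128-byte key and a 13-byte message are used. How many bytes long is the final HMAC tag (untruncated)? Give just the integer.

64

The tag is one SHA-512 digest: 64 bytes.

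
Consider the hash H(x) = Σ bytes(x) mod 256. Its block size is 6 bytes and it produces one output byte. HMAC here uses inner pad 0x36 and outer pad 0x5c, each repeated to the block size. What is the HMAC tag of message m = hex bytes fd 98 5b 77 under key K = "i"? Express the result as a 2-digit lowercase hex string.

d5

Key "i" = 69 is 1 byte ≤ B = 6; zero-pad to 6 bytes: K' = 69 00 00 00 00 00.
K' ⊕ ipad = 5f 36 36 36 36 36.  K' ⊕ opad = 35 5c 5c 5c 5c 5c.
Inner input = (K'⊕ipad) ∥ m = 5f 36 36 36 36 36 ∥ fd 98 5b 77.
Inner hash: sum = 95+54+54+54+54+54+253+152+91+119 = 980; mod 256 = 212 → d4.
Outer input = (K'⊕opad) ∥ inner = 35 5c 5c 5c 5c 5c ∥ d4.
Outer hash (tag): sum = 53+92+92+92+92+92+212 = 725; mod 256 = 213 → d5.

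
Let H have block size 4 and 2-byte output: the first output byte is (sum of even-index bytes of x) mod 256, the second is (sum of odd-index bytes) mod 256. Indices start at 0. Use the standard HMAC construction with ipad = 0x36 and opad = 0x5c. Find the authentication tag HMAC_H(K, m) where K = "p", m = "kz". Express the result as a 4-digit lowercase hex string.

Key "p" = 70 is 1 byte ≤ B = 4; zero-pad to 4 bytes: K' = 70 00 00 00.
K' ⊕ ipad = 46 36 36 36.  K' ⊕ opad = 2c 5c 5c 5c.
Inner input = (K'⊕ipad) ∥ m = 46 36 36 36 ∥ 6b 7a.
Inner hash: even-index sum = 231 mod 256 = 231; odd-index sum = 230 mod 256 = 230 → e7 e6.
Outer input = (K'⊕opad) ∥ inner = 2c 5c 5c 5c ∥ e7 e6.
Outer hash (tag): even-index sum = 367 mod 256 = 111; odd-index sum = 414 mod 256 = 158 → 6f 9e.

6f9e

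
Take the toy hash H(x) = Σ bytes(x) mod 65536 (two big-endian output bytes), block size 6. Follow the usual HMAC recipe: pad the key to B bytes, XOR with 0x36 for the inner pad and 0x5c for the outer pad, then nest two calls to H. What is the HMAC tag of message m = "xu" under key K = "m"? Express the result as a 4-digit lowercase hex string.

Key "m" = 6d is 1 byte ≤ B = 6; zero-pad to 6 bytes: K' = 6d 00 00 00 00 00.
K' ⊕ ipad = 5b 36 36 36 36 36.  K' ⊕ opad = 31 5c 5c 5c 5c 5c.
Inner input = (K'⊕ipad) ∥ m = 5b 36 36 36 36 36 ∥ 78 75.
Inner hash: sum = 91+54+54+54+54+54+120+117 = 598 → 02 56.
Outer input = (K'⊕opad) ∥ inner = 31 5c 5c 5c 5c 5c ∥ 02 56.
Outer hash (tag): sum = 49+92+92+92+92+92+2+86 = 597 → 02 55.

0255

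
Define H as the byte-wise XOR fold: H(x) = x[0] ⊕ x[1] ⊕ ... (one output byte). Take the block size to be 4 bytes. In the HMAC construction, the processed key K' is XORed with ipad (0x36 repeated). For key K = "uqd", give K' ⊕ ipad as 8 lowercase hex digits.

Key "uqd" = 75 71 64 is 3 bytes ≤ B = 4; zero-pad to 4 bytes: K' = 75 71 64 00.
XOR each byte with 0x36: 75⊕36=43, 71⊕36=47, 64⊕36=52, 00⊕36=36.

43475236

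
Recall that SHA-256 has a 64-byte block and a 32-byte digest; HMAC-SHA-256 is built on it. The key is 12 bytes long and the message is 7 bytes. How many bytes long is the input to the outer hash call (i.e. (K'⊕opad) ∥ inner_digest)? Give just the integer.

Key is 12 ≤ 64 bytes, zero-padded: |K'| = 64.
Outer input = (K'⊕opad) ∥ H(inner) → 64 + 32 = 96 bytes.

96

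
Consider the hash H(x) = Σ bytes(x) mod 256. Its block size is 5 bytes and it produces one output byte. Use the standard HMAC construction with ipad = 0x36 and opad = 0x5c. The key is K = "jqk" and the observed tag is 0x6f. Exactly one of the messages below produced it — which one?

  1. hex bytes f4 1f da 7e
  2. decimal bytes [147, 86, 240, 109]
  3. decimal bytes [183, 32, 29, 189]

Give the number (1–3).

Key "jqk" = 6a 71 6b is 3 bytes ≤ B = 5; zero-pad to 5 bytes: K' = 6a 71 6b 00 00.
K' ⊕ ipad = 5c 47 5d 36 36; K' ⊕ opad = 36 2d 37 5c 5c.
m1: inner = H(5c 47 5d 36 36 f4 1f da 7e) = d7; tag = H(36 2d 37 5c 5c d7) = 29
m2: inner = H(5c 47 5d 36 36 93 56 f0 6d) = b2; tag = H(36 2d 37 5c 5c b2) = 04
m3: inner = H(5c 47 5d 36 36 b7 20 1d bd) = 1d; tag = H(36 2d 37 5c 5c 1d) = 6f ← matches

3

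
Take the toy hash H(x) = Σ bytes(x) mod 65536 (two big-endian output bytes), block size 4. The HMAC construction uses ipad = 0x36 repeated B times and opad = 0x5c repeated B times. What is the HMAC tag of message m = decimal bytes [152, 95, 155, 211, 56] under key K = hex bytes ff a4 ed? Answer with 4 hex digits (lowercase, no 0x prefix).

Key hex bytes ff a4 ed is 3 bytes ≤ B = 4; zero-pad to 4 bytes: K' = ff a4 ed 00.
K' ⊕ ipad = c9 92 db 36.  K' ⊕ opad = a3 f8 b1 5c.
Inner input = (K'⊕ipad) ∥ m = c9 92 db 36 ∥ 98 5f 9b d3 38.
Inner hash: sum = 201+146+219+54+152+95+155+211+56 = 1289 → 05 09.
Outer input = (K'⊕opad) ∥ inner = a3 f8 b1 5c ∥ 05 09.
Outer hash (tag): sum = 163+248+177+92+5+9 = 694 → 02 b6.

02b6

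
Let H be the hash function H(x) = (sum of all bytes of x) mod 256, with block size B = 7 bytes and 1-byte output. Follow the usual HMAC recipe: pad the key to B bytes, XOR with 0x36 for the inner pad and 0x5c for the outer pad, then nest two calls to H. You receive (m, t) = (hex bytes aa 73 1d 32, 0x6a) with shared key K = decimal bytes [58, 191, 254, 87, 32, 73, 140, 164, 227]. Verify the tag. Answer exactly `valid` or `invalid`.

valid

Key decimal bytes [58, 191, 254, 87, 32, 73, 140, 164, 227] = 3a bf fe 57 20 49 8c a4 e3 is 9 bytes > B = 7, so hash it first: H(key) = ca, then zero-pad to 7 bytes: K' = ca 00 00 00 00 00 00.
K' ⊕ ipad = fc 36 36 36 36 36 36; K' ⊕ opad = 96 5c 5c 5c 5c 5c 5c.
Inner hash: sum = 252+54+54+54+54+54+54+170+115+29+50 = 940; mod 256 = 172 → ac.
Outer hash (recomputed tag): sum = 150+92+92+92+92+92+92+172 = 874; mod 256 = 106 → 6a.
Recomputed tag = 6a; claimed = 6a → match.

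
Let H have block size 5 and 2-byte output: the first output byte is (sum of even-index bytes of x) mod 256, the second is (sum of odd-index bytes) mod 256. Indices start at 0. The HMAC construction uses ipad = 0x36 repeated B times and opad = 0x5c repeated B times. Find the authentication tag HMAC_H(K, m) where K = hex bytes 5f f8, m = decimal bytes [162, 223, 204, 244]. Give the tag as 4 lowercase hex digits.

2da8

Key hex bytes 5f f8 is 2 bytes ≤ B = 5; zero-pad to 5 bytes: K' = 5f f8 00 00 00.
K' ⊕ ipad = 69 ce 36 36 36.  K' ⊕ opad = 03 a4 5c 5c 5c.
Inner input = (K'⊕ipad) ∥ m = 69 ce 36 36 36 ∥ a2 df cc f4.
Inner hash: even-index sum = 680 mod 256 = 168; odd-index sum = 626 mod 256 = 114 → a8 72.
Outer input = (K'⊕opad) ∥ inner = 03 a4 5c 5c 5c ∥ a8 72.
Outer hash (tag): even-index sum = 301 mod 256 = 45; odd-index sum = 424 mod 256 = 168 → 2d a8.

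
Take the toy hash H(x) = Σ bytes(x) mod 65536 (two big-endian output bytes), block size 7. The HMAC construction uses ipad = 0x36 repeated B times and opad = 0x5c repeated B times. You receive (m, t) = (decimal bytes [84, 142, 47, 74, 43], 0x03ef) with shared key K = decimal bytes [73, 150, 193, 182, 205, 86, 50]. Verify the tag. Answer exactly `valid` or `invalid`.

Key decimal bytes [73, 150, 193, 182, 205, 86, 50] = 49 96 c1 b6 cd 56 32 is exactly B = 7 bytes: K' = 49 96 c1 b6 cd 56 32.
K' ⊕ ipad = 7f a0 f7 80 fb 60 04; K' ⊕ opad = 15 ca 9d ea 91 0a 6e.
Inner hash: sum = 127+160+247+128+251+96+4+84+142+47+74+43 = 1403 → 05 7b.
Outer hash (recomputed tag): sum = 21+202+157+234+145+10+110+5+123 = 1007 → 03 ef.
Recomputed tag = 03ef; claimed = 03ef → match.

valid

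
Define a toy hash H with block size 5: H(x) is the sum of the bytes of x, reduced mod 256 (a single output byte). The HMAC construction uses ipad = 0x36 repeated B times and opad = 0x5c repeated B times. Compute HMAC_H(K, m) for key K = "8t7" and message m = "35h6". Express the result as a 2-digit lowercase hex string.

Key "8t7" = 38 74 37 is 3 bytes ≤ B = 5; zero-pad to 5 bytes: K' = 38 74 37 00 00.
K' ⊕ ipad = 0e 42 01 36 36.  K' ⊕ opad = 64 28 6b 5c 5c.
Inner input = (K'⊕ipad) ∥ m = 0e 42 01 36 36 ∥ 33 35 68 36.
Inner hash: sum = 14+66+1+54+54+51+53+104+54 = 451; mod 256 = 195 → c3.
Outer input = (K'⊕opad) ∥ inner = 64 28 6b 5c 5c ∥ c3.
Outer hash (tag): sum = 100+40+107+92+92+195 = 626; mod 256 = 114 → 72.

72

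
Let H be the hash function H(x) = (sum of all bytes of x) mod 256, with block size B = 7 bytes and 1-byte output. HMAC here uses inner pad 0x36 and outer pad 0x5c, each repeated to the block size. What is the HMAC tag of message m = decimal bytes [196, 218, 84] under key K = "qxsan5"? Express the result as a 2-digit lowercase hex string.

Key "qxsan5" = 71 78 73 61 6e 35 is 6 bytes ≤ B = 7; zero-pad to 7 bytes: K' = 71 78 73 61 6e 35 00.
K' ⊕ ipad = 47 4e 45 57 58 03 36.  K' ⊕ opad = 2d 24 2f 3d 32 69 5c.
Inner input = (K'⊕ipad) ∥ m = 47 4e 45 57 58 03 36 ∥ c4 da 54.
Inner hash: sum = 71+78+69+87+88+3+54+196+218+84 = 948; mod 256 = 180 → b4.
Outer input = (K'⊕opad) ∥ inner = 2d 24 2f 3d 32 69 5c ∥ b4.
Outer hash (tag): sum = 45+36+47+61+50+105+92+180 = 616; mod 256 = 104 → 68.

68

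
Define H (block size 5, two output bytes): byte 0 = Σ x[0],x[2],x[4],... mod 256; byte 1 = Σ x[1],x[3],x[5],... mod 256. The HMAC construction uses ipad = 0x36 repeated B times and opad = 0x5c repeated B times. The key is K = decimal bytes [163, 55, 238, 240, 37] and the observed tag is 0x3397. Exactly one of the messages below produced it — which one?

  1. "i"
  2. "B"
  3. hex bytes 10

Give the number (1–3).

Key decimal bytes [163, 55, 238, 240, 37] = a3 37 ee f0 25 is exactly B = 5 bytes: K' = a3 37 ee f0 25.
K' ⊕ ipad = 95 01 d8 c6 13; K' ⊕ opad = ff 6b b2 ac 79.
m1: inner = H(95 01 d8 c6 13 69) = 80 30; tag = H(ff 6b b2 ac 79 80 30) = 5a97
m2: inner = H(95 01 d8 c6 13 42) = 80 09; tag = H(ff 6b b2 ac 79 80 09) = 3397 ← matches
m3: inner = H(95 01 d8 c6 13 10) = 80 d7; tag = H(ff 6b b2 ac 79 80 d7) = 0197

2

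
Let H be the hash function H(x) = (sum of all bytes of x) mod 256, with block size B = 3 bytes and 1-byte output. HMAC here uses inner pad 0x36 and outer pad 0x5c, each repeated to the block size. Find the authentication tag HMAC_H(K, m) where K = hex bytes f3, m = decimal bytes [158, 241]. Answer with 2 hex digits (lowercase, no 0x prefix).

Key hex bytes f3 is 1 byte ≤ B = 3; zero-pad to 3 bytes: K' = f3 00 00.
K' ⊕ ipad = c5 36 36.  K' ⊕ opad = af 5c 5c.
Inner input = (K'⊕ipad) ∥ m = c5 36 36 ∥ 9e f1.
Inner hash: sum = 197+54+54+158+241 = 704; mod 256 = 192 → c0.
Outer input = (K'⊕opad) ∥ inner = af 5c 5c ∥ c0.
Outer hash (tag): sum = 175+92+92+192 = 551; mod 256 = 39 → 27.

27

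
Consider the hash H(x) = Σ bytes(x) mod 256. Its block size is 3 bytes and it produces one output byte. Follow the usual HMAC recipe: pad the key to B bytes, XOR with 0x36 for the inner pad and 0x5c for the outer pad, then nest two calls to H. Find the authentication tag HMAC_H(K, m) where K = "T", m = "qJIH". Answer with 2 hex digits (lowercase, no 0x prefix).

Key "T" = 54 is 1 byte ≤ B = 3; zero-pad to 3 bytes: K' = 54 00 00.
K' ⊕ ipad = 62 36 36.  K' ⊕ opad = 08 5c 5c.
Inner input = (K'⊕ipad) ∥ m = 62 36 36 ∥ 71 4a 49 48.
Inner hash: sum = 98+54+54+113+74+73+72 = 538; mod 256 = 26 → 1a.
Outer input = (K'⊕opad) ∥ inner = 08 5c 5c ∥ 1a.
Outer hash (tag): sum = 8+92+92+26 = 218 → da.

da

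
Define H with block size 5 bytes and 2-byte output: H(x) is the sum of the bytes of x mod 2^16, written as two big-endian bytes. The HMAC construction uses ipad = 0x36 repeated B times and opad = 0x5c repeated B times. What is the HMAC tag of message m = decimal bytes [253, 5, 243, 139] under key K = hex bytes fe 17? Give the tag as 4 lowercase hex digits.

0210

Key hex bytes fe 17 is 2 bytes ≤ B = 5; zero-pad to 5 bytes: K' = fe 17 00 00 00.
K' ⊕ ipad = c8 21 36 36 36.  K' ⊕ opad = a2 4b 5c 5c 5c.
Inner input = (K'⊕ipad) ∥ m = c8 21 36 36 36 ∥ fd 05 f3 8b.
Inner hash: sum = 200+33+54+54+54+253+5+243+139 = 1035 → 04 0b.
Outer input = (K'⊕opad) ∥ inner = a2 4b 5c 5c 5c ∥ 04 0b.
Outer hash (tag): sum = 162+75+92+92+92+4+11 = 528 → 02 10.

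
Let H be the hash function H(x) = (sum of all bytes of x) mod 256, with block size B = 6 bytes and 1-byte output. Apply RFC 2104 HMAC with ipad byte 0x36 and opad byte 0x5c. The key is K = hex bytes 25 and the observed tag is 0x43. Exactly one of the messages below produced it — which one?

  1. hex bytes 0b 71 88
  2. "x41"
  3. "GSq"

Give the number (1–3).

2

Key hex bytes 25 is 1 byte ≤ B = 6; zero-pad to 6 bytes: K' = 25 00 00 00 00 00.
K' ⊕ ipad = 13 36 36 36 36 36; K' ⊕ opad = 79 5c 5c 5c 5c 5c.
m1: inner = H(13 36 36 36 36 36 0b 71 88) = 25; tag = H(79 5c 5c 5c 5c 5c 25) = 6a
m2: inner = H(13 36 36 36 36 36 78 34 31) = fe; tag = H(79 5c 5c 5c 5c 5c fe) = 43 ← matches
m3: inner = H(13 36 36 36 36 36 47 53 71) = 2c; tag = H(79 5c 5c 5c 5c 5c 2c) = 71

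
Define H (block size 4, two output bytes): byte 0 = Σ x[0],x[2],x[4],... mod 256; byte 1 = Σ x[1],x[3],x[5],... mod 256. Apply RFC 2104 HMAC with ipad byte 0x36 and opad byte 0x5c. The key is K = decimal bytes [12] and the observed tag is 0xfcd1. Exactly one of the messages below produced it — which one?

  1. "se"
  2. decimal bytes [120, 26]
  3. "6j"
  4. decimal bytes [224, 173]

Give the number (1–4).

4

Key decimal bytes [12] = 0c is 1 byte ≤ B = 4; zero-pad to 4 bytes: K' = 0c 00 00 00.
K' ⊕ ipad = 3a 36 36 36; K' ⊕ opad = 50 5c 5c 5c.
m1: inner = H(3a 36 36 36 73 65) = e3 d1; tag = H(50 5c 5c 5c e3 d1) = 8f89
m2: inner = H(3a 36 36 36 78 1a) = e8 86; tag = H(50 5c 5c 5c e8 86) = 943e
m3: inner = H(3a 36 36 36 36 6a) = a6 d6; tag = H(50 5c 5c 5c a6 d6) = 528e
m4: inner = H(3a 36 36 36 e0 ad) = 50 19; tag = H(50 5c 5c 5c 50 19) = fcd1 ← matches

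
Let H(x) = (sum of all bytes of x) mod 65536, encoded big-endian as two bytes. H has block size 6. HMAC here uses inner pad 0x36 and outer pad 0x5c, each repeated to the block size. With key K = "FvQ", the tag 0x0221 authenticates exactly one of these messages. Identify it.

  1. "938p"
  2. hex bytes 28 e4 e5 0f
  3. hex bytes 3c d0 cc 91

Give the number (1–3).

2

Key "FvQ" = 46 76 51 is 3 bytes ≤ B = 6; zero-pad to 6 bytes: K' = 46 76 51 00 00 00.
K' ⊕ ipad = 70 40 67 36 36 36; K' ⊕ opad = 1a 2a 0d 5c 5c 5c.
m1: inner = H(70 40 67 36 36 36 39 33 38 70) = 02 cd; tag = H(1a 2a 0d 5c 5c 5c 02 cd) = 0234
m2: inner = H(70 40 67 36 36 36 28 e4 e5 0f) = 03 b9; tag = H(1a 2a 0d 5c 5c 5c 03 b9) = 0221 ← matches
m3: inner = H(70 40 67 36 36 36 3c d0 cc 91) = 04 22; tag = H(1a 2a 0d 5c 5c 5c 04 22) = 018b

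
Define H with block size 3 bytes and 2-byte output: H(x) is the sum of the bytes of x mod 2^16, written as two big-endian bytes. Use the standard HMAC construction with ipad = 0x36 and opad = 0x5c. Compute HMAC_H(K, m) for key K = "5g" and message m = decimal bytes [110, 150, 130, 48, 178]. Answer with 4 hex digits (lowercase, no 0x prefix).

01f4

Key "5g" = 35 67 is 2 bytes ≤ B = 3; zero-pad to 3 bytes: K' = 35 67 00.
K' ⊕ ipad = 03 51 36.  K' ⊕ opad = 69 3b 5c.
Inner input = (K'⊕ipad) ∥ m = 03 51 36 ∥ 6e 96 82 30 b2.
Inner hash: sum = 3+81+54+110+150+130+48+178 = 754 → 02 f2.
Outer input = (K'⊕opad) ∥ inner = 69 3b 5c ∥ 02 f2.
Outer hash (tag): sum = 105+59+92+2+242 = 500 → 01 f4.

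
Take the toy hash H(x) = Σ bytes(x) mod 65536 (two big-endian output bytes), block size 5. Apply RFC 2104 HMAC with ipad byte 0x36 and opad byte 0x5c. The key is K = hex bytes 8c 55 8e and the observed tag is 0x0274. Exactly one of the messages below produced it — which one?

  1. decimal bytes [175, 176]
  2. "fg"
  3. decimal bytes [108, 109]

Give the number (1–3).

Key hex bytes 8c 55 8e is 3 bytes ≤ B = 5; zero-pad to 5 bytes: K' = 8c 55 8e 00 00.
K' ⊕ ipad = ba 63 b8 36 36; K' ⊕ opad = d0 09 d2 5c 5c.
m1: inner = H(ba 63 b8 36 36 af b0) = 03 a0; tag = H(d0 09 d2 5c 5c 03 a0) = 0306
m2: inner = H(ba 63 b8 36 36 66 67) = 03 0e; tag = H(d0 09 d2 5c 5c 03 0e) = 0274 ← matches
m3: inner = H(ba 63 b8 36 36 6c 6d) = 03 1a; tag = H(d0 09 d2 5c 5c 03 1a) = 0280

2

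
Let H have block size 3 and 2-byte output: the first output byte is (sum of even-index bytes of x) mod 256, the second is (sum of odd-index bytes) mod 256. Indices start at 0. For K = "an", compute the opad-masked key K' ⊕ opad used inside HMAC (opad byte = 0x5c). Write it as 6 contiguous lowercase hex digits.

3d325c

Key "an" = 61 6e is 2 bytes ≤ B = 3; zero-pad to 3 bytes: K' = 61 6e 00.
XOR each byte with 0x5c: 61⊕5c=3d, 6e⊕5c=32, 00⊕5c=5c.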